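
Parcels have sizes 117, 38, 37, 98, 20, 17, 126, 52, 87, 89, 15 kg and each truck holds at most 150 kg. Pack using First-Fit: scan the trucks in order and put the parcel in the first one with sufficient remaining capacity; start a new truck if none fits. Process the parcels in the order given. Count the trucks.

6

truck 1: place 117 kg, 33 kg left
truck 2: place 38 kg, 112 kg left
truck 2: place 37 kg, 75 kg left
truck 3: place 98 kg, 52 kg left
truck 1: place 20 kg, 13 kg left
truck 2: place 17 kg, 58 kg left
truck 4: place 126 kg, 24 kg left
truck 2: place 52 kg, 6 kg left
truck 5: place 87 kg, 63 kg left
truck 6: place 89 kg, 61 kg left
truck 3: place 15 kg, 37 kg left
Final trucks: [117,20] [38,37,17,52] [98,15] [126] [87] [89].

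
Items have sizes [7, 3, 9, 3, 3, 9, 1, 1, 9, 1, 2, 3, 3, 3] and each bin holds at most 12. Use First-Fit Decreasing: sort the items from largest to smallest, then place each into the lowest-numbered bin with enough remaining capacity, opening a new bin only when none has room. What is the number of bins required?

Sorted descending: 9, 9, 9, 7, 3, 3, 3, 3, 3, 3, 2, 1, 1, 1.
Put 9 in bin 1; 3 remain.
Put 9 in bin 2; 3 remain.
Put 9 in bin 3; 3 remain.
Put 7 in bin 4; 5 remain.
Put 3 in bin 1; 0 remain.
Put 3 in bin 2; 0 remain.
Put 3 in bin 3; 0 remain.
Put 3 in bin 4; 2 remain.
Put 3 in bin 5; 9 remain.
Put 3 in bin 5; 6 remain.
Put 2 in bin 4; 0 remain.
Put 1 in bin 5; 5 remain.
Put 1 in bin 5; 4 remain.
Put 1 in bin 5; 3 remain.

5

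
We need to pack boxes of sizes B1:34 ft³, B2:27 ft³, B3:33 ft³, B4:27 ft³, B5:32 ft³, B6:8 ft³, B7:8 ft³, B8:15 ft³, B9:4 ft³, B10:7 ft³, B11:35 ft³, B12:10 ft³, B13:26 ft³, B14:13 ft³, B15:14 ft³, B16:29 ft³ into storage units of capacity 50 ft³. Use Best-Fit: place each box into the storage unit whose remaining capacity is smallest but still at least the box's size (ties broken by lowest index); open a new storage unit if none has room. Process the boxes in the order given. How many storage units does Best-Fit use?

storage unit 1: place B1 (34 ft³), 16 ft³ left
storage unit 2: place B2 (27 ft³), 23 ft³ left
storage unit 3: place B3 (33 ft³), 17 ft³ left
storage unit 4: place B4 (27 ft³), 23 ft³ left
storage unit 5: place B5 (32 ft³), 18 ft³ left
storage unit 1: place B6 (8 ft³), 8 ft³ left
storage unit 1: place B7 (8 ft³), 0 ft³ left
storage unit 3: place B8 (15 ft³), 2 ft³ left
storage unit 5: place B9 (4 ft³), 14 ft³ left
storage unit 5: place B10 (7 ft³), 7 ft³ left
storage unit 6: place B11 (35 ft³), 15 ft³ left
storage unit 6: place B12 (10 ft³), 5 ft³ left
storage unit 7: place B13 (26 ft³), 24 ft³ left
storage unit 2: place B14 (13 ft³), 10 ft³ left
storage unit 4: place B15 (14 ft³), 9 ft³ left
storage unit 8: place B16 (29 ft³), 21 ft³ left

8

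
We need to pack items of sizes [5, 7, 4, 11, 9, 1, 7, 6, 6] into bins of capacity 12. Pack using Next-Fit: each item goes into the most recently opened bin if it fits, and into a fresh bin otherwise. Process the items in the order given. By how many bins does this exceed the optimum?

1

Next-Fit: [5,7] [4] [11] [9,1] [7] [6,6] → 6 bins.
Total size 56; any packing needs at least ⌈56/12⌉ = 5 bins.
An optimal packing achieves that bound: [11,1] [9] [7,5] [7,4] [6,6] → 5 bins.
Excess: 6 − 5 = 1.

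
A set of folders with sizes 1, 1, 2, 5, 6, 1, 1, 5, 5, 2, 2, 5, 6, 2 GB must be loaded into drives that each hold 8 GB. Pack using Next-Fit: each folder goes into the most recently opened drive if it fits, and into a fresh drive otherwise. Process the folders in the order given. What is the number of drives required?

Put 1 GB in drive 1; 7 GB remain.
Put 1 GB in drive 1; 6 GB remain.
Put 2 GB in drive 1; 4 GB remain.
Put 5 GB in drive 2; 3 GB remain.
Put 6 GB in drive 3; 2 GB remain.
Put 1 GB in drive 3; 1 GB remain.
Put 1 GB in drive 3; 0 GB remain.
Put 5 GB in drive 4; 3 GB remain.
Put 5 GB in drive 5; 3 GB remain.
Put 2 GB in drive 5; 1 GB remain.
Put 2 GB in drive 6; 6 GB remain.
Put 5 GB in drive 6; 1 GB remain.
Put 6 GB in drive 7; 2 GB remain.
Put 2 GB in drive 7; 0 GB remain.
Final drives: [1,1,2] [5] [6,1,1] [5] [5,2] [2,5] [6,2].

7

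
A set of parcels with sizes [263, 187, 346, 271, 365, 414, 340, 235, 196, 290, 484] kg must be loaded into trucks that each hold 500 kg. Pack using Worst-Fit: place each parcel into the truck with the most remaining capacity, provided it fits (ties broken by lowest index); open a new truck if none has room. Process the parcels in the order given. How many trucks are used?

Put 263 kg in truck 1; 237 kg remain.
Put 187 kg in truck 1; 50 kg remain.
Put 346 kg in truck 2; 154 kg remain.
Put 271 kg in truck 3; 229 kg remain.
Put 365 kg in truck 4; 135 kg remain.
Put 414 kg in truck 5; 86 kg remain.
Put 340 kg in truck 6; 160 kg remain.
Put 235 kg in truck 7; 265 kg remain.
Put 196 kg in truck 7; 69 kg remain.
Put 290 kg in truck 8; 210 kg remain.
Put 484 kg in truck 9; 16 kg remain.

9 trucks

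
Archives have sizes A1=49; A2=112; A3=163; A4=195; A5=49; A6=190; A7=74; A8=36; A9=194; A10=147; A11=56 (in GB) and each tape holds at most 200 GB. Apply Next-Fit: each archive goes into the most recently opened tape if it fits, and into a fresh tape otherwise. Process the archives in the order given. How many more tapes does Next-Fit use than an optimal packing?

2

Next-Fit: [49,112] [163] [195] [49] [190] [74,36] [194] [147] [56] → 9 tapes.
Total size 1265 GB; any packing needs at least ⌈1265/200⌉ = 7 tapes.
An optimal packing achieves that bound: [195] [194] [190] [163,36] [147,49] [112,74] [56,49] → 7 tapes.
Excess: 9 − 7 = 2.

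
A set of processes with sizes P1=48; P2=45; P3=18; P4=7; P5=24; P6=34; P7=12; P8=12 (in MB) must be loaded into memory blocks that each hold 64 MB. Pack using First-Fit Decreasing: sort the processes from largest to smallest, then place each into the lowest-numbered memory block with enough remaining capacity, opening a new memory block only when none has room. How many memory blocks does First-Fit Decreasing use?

Sorted descending: 48, 45, 34, 24, 18, 12, 12, 7.
memory block 1: place 48 MB, 16 MB left
memory block 2: place 45 MB, 19 MB left
memory block 3: place 34 MB, 30 MB left
memory block 3: place 24 MB, 6 MB left
memory block 2: place 18 MB, 1 MB left
memory block 1: place 12 MB, 4 MB left
memory block 4: place 12 MB, 52 MB left
memory block 4: place 7 MB, 45 MB left

4 memory blocks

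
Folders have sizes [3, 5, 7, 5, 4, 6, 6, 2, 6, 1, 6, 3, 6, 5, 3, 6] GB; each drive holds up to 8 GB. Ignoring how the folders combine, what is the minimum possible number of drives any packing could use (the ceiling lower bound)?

Total size = 3 + 5 + 7 + 5 + 4 + 6 + 6 + 2 + 6 + 1 + 6 + 3 + 6 + 5 + 3 + 6 = 74 GB.
⌈74 / 8⌉ = 10.

10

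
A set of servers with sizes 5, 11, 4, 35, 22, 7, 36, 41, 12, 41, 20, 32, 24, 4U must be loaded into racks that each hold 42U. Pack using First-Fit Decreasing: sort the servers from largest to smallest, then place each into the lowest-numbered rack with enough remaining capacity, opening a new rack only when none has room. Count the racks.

8

Sorted descending: 41, 41, 36, 35, 32, 24, 22, 20, 12, 11, 7, 5, 4, 4.
rack 1: place 41U, 1U left
rack 2: place 41U, 1U left
rack 3: place 36U, 6U left
rack 4: place 35U, 7U left
rack 5: place 32U, 10U left
rack 6: place 24U, 18U left
rack 7: place 22U, 20U left
rack 7: place 20U, 0U left
rack 6: place 12U, 6U left
rack 8: place 11U, 31U left
rack 4: place 7U, 0U left
rack 3: place 5U, 1U left
rack 5: place 4U, 6U left
rack 5: place 4U, 2U left
Final racks: [41] [41] [36,5] [35,7] [32,4,4] [24,12] [22,20] [11].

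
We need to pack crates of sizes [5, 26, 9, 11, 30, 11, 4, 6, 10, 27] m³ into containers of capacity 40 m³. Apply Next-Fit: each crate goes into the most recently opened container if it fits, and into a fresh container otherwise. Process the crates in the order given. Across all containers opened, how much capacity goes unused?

5 m³ → container 1 (remaining 35 m³)
26 m³ → container 1 (remaining 9 m³)
9 m³ → container 1 (remaining 0 m³)
11 m³ → container 2 (remaining 29 m³)
30 m³ → container 3 (remaining 10 m³)
11 m³ → container 4 (remaining 29 m³)
4 m³ → container 4 (remaining 25 m³)
6 m³ → container 4 (remaining 19 m³)
10 m³ → container 4 (remaining 9 m³)
27 m³ → container 5 (remaining 13 m³)
5 containers × 40 m³ = 200 m³; used 139 m³; unused 61 m³.

61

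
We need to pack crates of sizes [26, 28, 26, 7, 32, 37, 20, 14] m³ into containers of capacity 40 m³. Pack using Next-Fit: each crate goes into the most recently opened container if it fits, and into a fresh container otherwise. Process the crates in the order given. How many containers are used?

6 containers

26 m³ → container 1 (remaining 14 m³)
28 m³ → container 2 (remaining 12 m³)
26 m³ → container 3 (remaining 14 m³)
7 m³ → container 3 (remaining 7 m³)
32 m³ → container 4 (remaining 8 m³)
37 m³ → container 5 (remaining 3 m³)
20 m³ → container 6 (remaining 20 m³)
14 m³ → container 6 (remaining 6 m³)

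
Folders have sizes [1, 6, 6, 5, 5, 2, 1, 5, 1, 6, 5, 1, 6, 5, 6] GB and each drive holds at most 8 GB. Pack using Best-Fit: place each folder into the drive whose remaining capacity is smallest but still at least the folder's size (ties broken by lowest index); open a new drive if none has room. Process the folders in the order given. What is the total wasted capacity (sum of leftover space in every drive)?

drive 1: place 1 GB, 7 GB left
drive 1: place 6 GB, 1 GB left
drive 2: place 6 GB, 2 GB left
drive 3: place 5 GB, 3 GB left
drive 4: place 5 GB, 3 GB left
drive 2: place 2 GB, 0 GB left
drive 1: place 1 GB, 0 GB left
drive 5: place 5 GB, 3 GB left
drive 3: place 1 GB, 2 GB left
drive 6: place 6 GB, 2 GB left
drive 7: place 5 GB, 3 GB left
drive 3: place 1 GB, 1 GB left
drive 8: place 6 GB, 2 GB left
drive 9: place 5 GB, 3 GB left
drive 10: place 6 GB, 2 GB left
10 drives × 8 GB = 80 GB; used 61 GB; unused 19 GB.

19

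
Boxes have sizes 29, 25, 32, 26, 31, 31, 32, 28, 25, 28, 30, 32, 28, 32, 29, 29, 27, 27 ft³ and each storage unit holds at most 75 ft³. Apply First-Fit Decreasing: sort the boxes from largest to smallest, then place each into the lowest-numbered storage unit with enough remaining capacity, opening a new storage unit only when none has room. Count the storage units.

9

Sorted descending: 32, 32, 32, 32, 31, 31, 30, 29, 29, 29, 28, 28, 28, 27, 27, 26, 25, 25.
32 ft³ → storage unit 1 (remaining 43 ft³)
32 ft³ → storage unit 1 (remaining 11 ft³)
32 ft³ → storage unit 2 (remaining 43 ft³)
32 ft³ → storage unit 2 (remaining 11 ft³)
31 ft³ → storage unit 3 (remaining 44 ft³)
31 ft³ → storage unit 3 (remaining 13 ft³)
30 ft³ → storage unit 4 (remaining 45 ft³)
29 ft³ → storage unit 4 (remaining 16 ft³)
29 ft³ → storage unit 5 (remaining 46 ft³)
29 ft³ → storage unit 5 (remaining 17 ft³)
28 ft³ → storage unit 6 (remaining 47 ft³)
28 ft³ → storage unit 6 (remaining 19 ft³)
28 ft³ → storage unit 7 (remaining 47 ft³)
27 ft³ → storage unit 7 (remaining 20 ft³)
27 ft³ → storage unit 8 (remaining 48 ft³)
26 ft³ → storage unit 8 (remaining 22 ft³)
25 ft³ → storage unit 9 (remaining 50 ft³)
25 ft³ → storage unit 9 (remaining 25 ft³)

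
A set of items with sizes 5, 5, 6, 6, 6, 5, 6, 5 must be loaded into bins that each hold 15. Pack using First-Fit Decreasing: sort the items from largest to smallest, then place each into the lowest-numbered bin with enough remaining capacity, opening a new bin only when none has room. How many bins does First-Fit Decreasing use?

Sorted descending: 6, 6, 6, 6, 5, 5, 5, 5.
6 → bin 1 (remaining 9)
6 → bin 1 (remaining 3)
6 → bin 2 (remaining 9)
6 → bin 2 (remaining 3)
5 → bin 3 (remaining 10)
5 → bin 3 (remaining 5)
5 → bin 3 (remaining 0)
5 → bin 4 (remaining 10)

4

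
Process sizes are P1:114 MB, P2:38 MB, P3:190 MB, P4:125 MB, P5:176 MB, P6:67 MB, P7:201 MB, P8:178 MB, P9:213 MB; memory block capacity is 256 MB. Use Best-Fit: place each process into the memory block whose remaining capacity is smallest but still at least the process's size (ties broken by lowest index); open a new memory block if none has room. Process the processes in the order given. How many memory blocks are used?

7

P1 (114 MB) → memory block 1 (remaining 142 MB)
P2 (38 MB) → memory block 1 (remaining 104 MB)
P3 (190 MB) → memory block 2 (remaining 66 MB)
P4 (125 MB) → memory block 3 (remaining 131 MB)
P5 (176 MB) → memory block 4 (remaining 80 MB)
P6 (67 MB) → memory block 4 (remaining 13 MB)
P7 (201 MB) → memory block 5 (remaining 55 MB)
P8 (178 MB) → memory block 6 (remaining 78 MB)
P9 (213 MB) → memory block 7 (remaining 43 MB)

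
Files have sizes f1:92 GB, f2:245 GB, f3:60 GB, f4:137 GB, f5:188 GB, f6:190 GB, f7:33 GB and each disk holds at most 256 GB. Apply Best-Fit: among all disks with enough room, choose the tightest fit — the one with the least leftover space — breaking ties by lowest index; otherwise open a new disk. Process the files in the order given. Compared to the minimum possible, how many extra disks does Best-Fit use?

Best-Fit: [92,60] [245] [137] [188] [190,33] → 5 disks.
Total size 945 GB; any packing needs at least ⌈945/256⌉ = 4 disks.
An optimal packing achieves that bound: [245] [190,60] [188,33] [137,92] → 4 disks.
Excess: 5 − 4 = 1.

1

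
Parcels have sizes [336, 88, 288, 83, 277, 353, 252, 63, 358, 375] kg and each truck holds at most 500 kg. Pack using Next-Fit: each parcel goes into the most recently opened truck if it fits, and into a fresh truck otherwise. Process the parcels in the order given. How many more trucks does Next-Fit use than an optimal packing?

Next-Fit: [336,88] [288,83] [277] [353] [252,63] [358] [375] → 7 trucks.
7 parcels exceed 250 kg (half the capacity), and no two of those can share a truck, so at least 7 trucks are needed.
So 7 is already optimal.

0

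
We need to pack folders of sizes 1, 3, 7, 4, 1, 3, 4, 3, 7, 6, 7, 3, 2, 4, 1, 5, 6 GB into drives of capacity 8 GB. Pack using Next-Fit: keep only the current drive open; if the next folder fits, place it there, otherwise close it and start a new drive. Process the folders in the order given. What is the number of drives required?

11 drives

Put 1 GB in drive 1; 7 GB remain.
Put 3 GB in drive 1; 4 GB remain.
Put 7 GB in drive 2; 1 GB remain.
Put 4 GB in drive 3; 4 GB remain.
Put 1 GB in drive 3; 3 GB remain.
Put 3 GB in drive 3; 0 GB remain.
Put 4 GB in drive 4; 4 GB remain.
Put 3 GB in drive 4; 1 GB remain.
Put 7 GB in drive 5; 1 GB remain.
Put 6 GB in drive 6; 2 GB remain.
Put 7 GB in drive 7; 1 GB remain.
Put 3 GB in drive 8; 5 GB remain.
Put 2 GB in drive 8; 3 GB remain.
Put 4 GB in drive 9; 4 GB remain.
Put 1 GB in drive 9; 3 GB remain.
Put 5 GB in drive 10; 3 GB remain.
Put 6 GB in drive 11; 2 GB remain.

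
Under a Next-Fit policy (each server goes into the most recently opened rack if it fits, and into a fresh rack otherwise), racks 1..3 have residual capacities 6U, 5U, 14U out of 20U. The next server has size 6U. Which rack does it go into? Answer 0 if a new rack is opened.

3

Next-Fit only looks at rack 3, which has 14U free.
6U fits there.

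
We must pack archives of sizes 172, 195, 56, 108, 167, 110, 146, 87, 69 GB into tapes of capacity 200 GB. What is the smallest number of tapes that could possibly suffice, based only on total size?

Total size = 172 + 195 + 56 + 108 + 167 + 110 + 146 + 87 + 69 = 1110 GB.
⌈1110 / 200⌉ = 6.

6 tapes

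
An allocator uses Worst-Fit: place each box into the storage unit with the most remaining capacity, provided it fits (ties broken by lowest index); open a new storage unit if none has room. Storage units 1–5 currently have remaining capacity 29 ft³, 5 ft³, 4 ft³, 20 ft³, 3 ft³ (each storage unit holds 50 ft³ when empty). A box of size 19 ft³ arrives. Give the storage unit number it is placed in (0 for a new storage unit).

1

Storage units with room: storage unit 1 (29 ft³), storage unit 4 (20 ft³).
Most room is storage unit 1 with 29 ft³ free.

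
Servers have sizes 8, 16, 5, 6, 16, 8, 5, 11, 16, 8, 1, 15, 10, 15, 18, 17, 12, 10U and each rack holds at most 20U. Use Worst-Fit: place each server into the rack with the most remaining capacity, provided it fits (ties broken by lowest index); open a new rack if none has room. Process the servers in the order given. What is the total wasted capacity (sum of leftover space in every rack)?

8U → rack 1 (remaining 12U)
16U → rack 2 (remaining 4U)
5U → rack 1 (remaining 7U)
6U → rack 1 (remaining 1U)
16U → rack 3 (remaining 4U)
8U → rack 4 (remaining 12U)
5U → rack 4 (remaining 7U)
11U → rack 5 (remaining 9U)
16U → rack 6 (remaining 4U)
8U → rack 5 (remaining 1U)
1U → rack 4 (remaining 6U)
15U → rack 7 (remaining 5U)
10U → rack 8 (remaining 10U)
15U → rack 9 (remaining 5U)
18U → rack 10 (remaining 2U)
17U → rack 11 (remaining 3U)
12U → rack 12 (remaining 8U)
10U → rack 8 (remaining 0U)
12 racks × 20U = 240U; used 197U; unused 43U.

43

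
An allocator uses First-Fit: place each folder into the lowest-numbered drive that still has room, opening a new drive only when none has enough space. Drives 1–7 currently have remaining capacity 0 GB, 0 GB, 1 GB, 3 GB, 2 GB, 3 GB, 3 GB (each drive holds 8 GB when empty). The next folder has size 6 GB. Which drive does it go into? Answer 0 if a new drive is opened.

No drive has ≥ 6 GB free, so a new drive is opened.

0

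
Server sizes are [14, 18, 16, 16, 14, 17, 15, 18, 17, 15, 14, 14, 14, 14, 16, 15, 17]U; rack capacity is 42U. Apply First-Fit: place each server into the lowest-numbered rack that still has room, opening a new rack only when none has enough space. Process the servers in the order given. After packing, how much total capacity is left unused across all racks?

rack 1: place 14U, 28U left
rack 1: place 18U, 10U left
rack 2: place 16U, 26U left
rack 2: place 16U, 10U left
rack 3: place 14U, 28U left
rack 3: place 17U, 11U left
rack 4: place 15U, 27U left
rack 4: place 18U, 9U left
rack 5: place 17U, 25U left
rack 5: place 15U, 10U left
rack 6: place 14U, 28U left
rack 6: place 14U, 14U left
rack 6: place 14U, 0U left
rack 7: place 14U, 28U left
rack 7: place 16U, 12U left
rack 8: place 15U, 27U left
rack 8: place 17U, 10U left
8 racks × 42U = 336U; used 264U; unused 72U.

72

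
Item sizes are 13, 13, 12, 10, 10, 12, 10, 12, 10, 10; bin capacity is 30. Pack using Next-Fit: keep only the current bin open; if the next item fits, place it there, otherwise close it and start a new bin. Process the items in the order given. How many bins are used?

5 bins

13 → bin 1 (remaining 17)
13 → bin 1 (remaining 4)
12 → bin 2 (remaining 18)
10 → bin 2 (remaining 8)
10 → bin 3 (remaining 20)
12 → bin 3 (remaining 8)
10 → bin 4 (remaining 20)
12 → bin 4 (remaining 8)
10 → bin 5 (remaining 20)
10 → bin 5 (remaining 10)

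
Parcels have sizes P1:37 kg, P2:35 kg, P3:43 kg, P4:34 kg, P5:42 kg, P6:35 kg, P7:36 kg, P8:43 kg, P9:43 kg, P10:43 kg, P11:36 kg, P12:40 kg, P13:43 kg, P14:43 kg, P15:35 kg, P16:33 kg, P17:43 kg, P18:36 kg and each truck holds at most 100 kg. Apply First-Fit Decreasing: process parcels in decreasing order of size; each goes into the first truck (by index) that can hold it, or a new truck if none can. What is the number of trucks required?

9

Sorted descending: 43, 43, 43, 43, 43, 43, 43, 42, 40, 37, 36, 36, 36, 35, 35, 35, 34, 33.
Put 43 kg in truck 1; 57 kg remain.
Put 43 kg in truck 1; 14 kg remain.
Put 43 kg in truck 2; 57 kg remain.
Put 43 kg in truck 2; 14 kg remain.
Put 43 kg in truck 3; 57 kg remain.
Put 43 kg in truck 3; 14 kg remain.
Put 43 kg in truck 4; 57 kg remain.
Put 42 kg in truck 4; 15 kg remain.
Put 40 kg in truck 5; 60 kg remain.
Put 37 kg in truck 5; 23 kg remain.
Put 36 kg in truck 6; 64 kg remain.
Put 36 kg in truck 6; 28 kg remain.
Put 36 kg in truck 7; 64 kg remain.
Put 35 kg in truck 7; 29 kg remain.
Put 35 kg in truck 8; 65 kg remain.
Put 35 kg in truck 8; 30 kg remain.
Put 34 kg in truck 9; 66 kg remain.
Put 33 kg in truck 9; 33 kg remain.
Final trucks: [43,43] [43,43] [43,43] [43,42] [40,37] [36,36] [36,35] [35,35] [34,33].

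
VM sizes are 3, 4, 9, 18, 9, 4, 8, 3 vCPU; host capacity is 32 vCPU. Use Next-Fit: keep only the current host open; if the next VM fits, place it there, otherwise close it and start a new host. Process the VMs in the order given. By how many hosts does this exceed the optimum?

1

Next-Fit: [3,4,9] [18,9,4] [8,3] → 3 hosts.
Total size 58 vCPU; any packing needs at least ⌈58/32⌉ = 2 hosts.
An optimal packing achieves that bound: [18,9,4] [9,8,4,3,3] → 2 hosts.
Excess: 3 − 2 = 1.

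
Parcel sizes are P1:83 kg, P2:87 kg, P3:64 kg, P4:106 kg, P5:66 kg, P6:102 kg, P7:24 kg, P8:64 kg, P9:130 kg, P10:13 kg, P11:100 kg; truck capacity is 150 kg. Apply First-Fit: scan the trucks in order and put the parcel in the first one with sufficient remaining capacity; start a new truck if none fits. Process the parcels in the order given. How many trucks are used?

Put P1 (83 kg) in truck 1; 67 kg remain.
Put P2 (87 kg) in truck 2; 63 kg remain.
Put P3 (64 kg) in truck 1; 3 kg remain.
Put P4 (106 kg) in truck 3; 44 kg remain.
Put P5 (66 kg) in truck 4; 84 kg remain.
Put P6 (102 kg) in truck 5; 48 kg remain.
Put P7 (24 kg) in truck 2; 39 kg remain.
Put P8 (64 kg) in truck 4; 20 kg remain.
Put P9 (130 kg) in truck 6; 20 kg remain.
Put P10 (13 kg) in truck 2; 26 kg remain.
Put P11 (100 kg) in truck 7; 50 kg remain.
Final trucks: [83,64] [87,24,13] [106] [66,64] [102] [130] [100].

7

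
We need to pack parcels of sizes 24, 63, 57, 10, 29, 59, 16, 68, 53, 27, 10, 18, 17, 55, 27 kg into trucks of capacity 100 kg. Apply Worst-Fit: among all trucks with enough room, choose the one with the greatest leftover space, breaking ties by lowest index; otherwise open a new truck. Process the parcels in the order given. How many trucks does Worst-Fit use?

6 trucks

Put 24 kg in truck 1; 76 kg remain.
Put 63 kg in truck 1; 13 kg remain.
Put 57 kg in truck 2; 43 kg remain.
Put 10 kg in truck 2; 33 kg remain.
Put 29 kg in truck 2; 4 kg remain.
Put 59 kg in truck 3; 41 kg remain.
Put 16 kg in truck 3; 25 kg remain.
Put 68 kg in truck 4; 32 kg remain.
Put 53 kg in truck 5; 47 kg remain.
Put 27 kg in truck 5; 20 kg remain.
Put 10 kg in truck 4; 22 kg remain.
Put 18 kg in truck 3; 7 kg remain.
Put 17 kg in truck 4; 5 kg remain.
Put 55 kg in truck 6; 45 kg remain.
Put 27 kg in truck 6; 18 kg remain.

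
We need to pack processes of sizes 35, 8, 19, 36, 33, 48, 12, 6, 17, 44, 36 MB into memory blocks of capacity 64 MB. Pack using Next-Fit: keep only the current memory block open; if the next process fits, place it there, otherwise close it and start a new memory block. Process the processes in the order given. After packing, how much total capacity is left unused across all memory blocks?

154

Put 35 MB in memory block 1; 29 MB remain.
Put 8 MB in memory block 1; 21 MB remain.
Put 19 MB in memory block 1; 2 MB remain.
Put 36 MB in memory block 2; 28 MB remain.
Put 33 MB in memory block 3; 31 MB remain.
Put 48 MB in memory block 4; 16 MB remain.
Put 12 MB in memory block 4; 4 MB remain.
Put 6 MB in memory block 5; 58 MB remain.
Put 17 MB in memory block 5; 41 MB remain.
Put 44 MB in memory block 6; 20 MB remain.
Put 36 MB in memory block 7; 28 MB remain.
7 memory blocks × 64 MB = 448 MB; used 294 MB; unused 154 MB.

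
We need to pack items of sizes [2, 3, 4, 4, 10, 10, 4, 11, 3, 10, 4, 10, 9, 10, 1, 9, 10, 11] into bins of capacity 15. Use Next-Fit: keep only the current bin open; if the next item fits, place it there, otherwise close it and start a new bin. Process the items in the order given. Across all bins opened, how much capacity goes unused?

40

bin 1: place 2, 13 left
bin 1: place 3, 10 left
bin 1: place 4, 6 left
bin 1: place 4, 2 left
bin 2: place 10, 5 left
bin 3: place 10, 5 left
bin 3: place 4, 1 left
bin 4: place 11, 4 left
bin 4: place 3, 1 left
bin 5: place 10, 5 left
bin 5: place 4, 1 left
bin 6: place 10, 5 left
bin 7: place 9, 6 left
bin 8: place 10, 5 left
bin 8: place 1, 4 left
bin 9: place 9, 6 left
bin 10: place 10, 5 left
bin 11: place 11, 4 left
11 bins × 15 = 165; used 125; unused 40.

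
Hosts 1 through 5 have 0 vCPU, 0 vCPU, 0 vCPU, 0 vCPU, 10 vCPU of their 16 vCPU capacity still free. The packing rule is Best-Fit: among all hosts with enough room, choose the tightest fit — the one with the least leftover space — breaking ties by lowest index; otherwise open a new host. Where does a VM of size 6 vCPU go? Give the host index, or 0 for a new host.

5

Hosts with room: host 5 (10 vCPU).
Tightest fit is host 5 with 10 vCPU free.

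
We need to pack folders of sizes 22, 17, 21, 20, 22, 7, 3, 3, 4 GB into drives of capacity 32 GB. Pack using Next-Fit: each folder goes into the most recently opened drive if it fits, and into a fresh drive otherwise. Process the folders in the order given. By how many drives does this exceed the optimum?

1

Next-Fit: [22] [17] [21] [20] [22,7,3] [3,4] → 6 drives.
5 folders exceed 16 GB (half the capacity), and no two of those can share a drive, so at least 5 drives are needed.
An optimal packing achieves that bound: [22,7,3] [22,4,3] [21] [20] [17] → 5 drives.
Excess: 6 − 5 = 1.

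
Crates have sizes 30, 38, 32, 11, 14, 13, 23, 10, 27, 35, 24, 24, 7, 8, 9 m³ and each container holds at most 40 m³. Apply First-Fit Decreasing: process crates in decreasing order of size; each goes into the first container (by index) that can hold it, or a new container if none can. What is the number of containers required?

8 containers

Sorted descending: 38, 35, 32, 30, 27, 24, 24, 23, 14, 13, 11, 10, 9, 8, 7.
Put 38 m³ in container 1; 2 m³ remain.
Put 35 m³ in container 2; 5 m³ remain.
Put 32 m³ in container 3; 8 m³ remain.
Put 30 m³ in container 4; 10 m³ remain.
Put 27 m³ in container 5; 13 m³ remain.
Put 24 m³ in container 6; 16 m³ remain.
Put 24 m³ in container 7; 16 m³ remain.
Put 23 m³ in container 8; 17 m³ remain.
Put 14 m³ in container 6; 2 m³ remain.
Put 13 m³ in container 5; 0 m³ remain.
Put 11 m³ in container 7; 5 m³ remain.
Put 10 m³ in container 4; 0 m³ remain.
Put 9 m³ in container 8; 8 m³ remain.
Put 8 m³ in container 3; 0 m³ remain.
Put 7 m³ in container 8; 1 m³ remain.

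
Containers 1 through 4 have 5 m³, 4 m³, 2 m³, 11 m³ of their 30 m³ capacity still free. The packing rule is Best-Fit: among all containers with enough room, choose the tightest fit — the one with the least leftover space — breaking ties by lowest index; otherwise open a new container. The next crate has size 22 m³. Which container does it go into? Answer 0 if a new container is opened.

No container has ≥ 22 m³ free, so a new container is opened.

0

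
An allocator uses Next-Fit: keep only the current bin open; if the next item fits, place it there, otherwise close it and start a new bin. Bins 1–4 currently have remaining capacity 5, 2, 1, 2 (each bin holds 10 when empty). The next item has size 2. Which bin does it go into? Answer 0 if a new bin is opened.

Next-Fit only looks at bin 4, which has 2 free.
2 fits there.

4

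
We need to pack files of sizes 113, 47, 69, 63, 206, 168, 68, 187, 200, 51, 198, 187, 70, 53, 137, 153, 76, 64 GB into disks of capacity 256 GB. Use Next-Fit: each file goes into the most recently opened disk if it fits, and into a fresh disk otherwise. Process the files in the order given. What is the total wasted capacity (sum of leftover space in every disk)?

113 GB → disk 1 (remaining 143 GB)
47 GB → disk 1 (remaining 96 GB)
69 GB → disk 1 (remaining 27 GB)
63 GB → disk 2 (remaining 193 GB)
206 GB → disk 3 (remaining 50 GB)
168 GB → disk 4 (remaining 88 GB)
68 GB → disk 4 (remaining 20 GB)
187 GB → disk 5 (remaining 69 GB)
200 GB → disk 6 (remaining 56 GB)
51 GB → disk 6 (remaining 5 GB)
198 GB → disk 7 (remaining 58 GB)
187 GB → disk 8 (remaining 69 GB)
70 GB → disk 9 (remaining 186 GB)
53 GB → disk 9 (remaining 133 GB)
137 GB → disk 10 (remaining 119 GB)
153 GB → disk 11 (remaining 103 GB)
76 GB → disk 11 (remaining 27 GB)
64 GB → disk 12 (remaining 192 GB)
12 disks × 256 GB = 3072 GB; used 2110 GB; unused 962 GB.

962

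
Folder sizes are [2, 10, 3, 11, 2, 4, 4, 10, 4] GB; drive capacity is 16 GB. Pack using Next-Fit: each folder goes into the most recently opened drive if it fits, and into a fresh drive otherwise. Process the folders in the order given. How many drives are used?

drive 1: place 2 GB, 14 GB left
drive 1: place 10 GB, 4 GB left
drive 1: place 3 GB, 1 GB left
drive 2: place 11 GB, 5 GB left
drive 2: place 2 GB, 3 GB left
drive 3: place 4 GB, 12 GB left
drive 3: place 4 GB, 8 GB left
drive 4: place 10 GB, 6 GB left
drive 4: place 4 GB, 2 GB left

4 drives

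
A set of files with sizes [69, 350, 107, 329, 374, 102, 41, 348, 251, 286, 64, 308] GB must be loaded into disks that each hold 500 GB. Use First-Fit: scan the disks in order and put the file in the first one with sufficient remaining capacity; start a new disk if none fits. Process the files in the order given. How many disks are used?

7

disk 1: place 69 GB, 431 GB left
disk 1: place 350 GB, 81 GB left
disk 2: place 107 GB, 393 GB left
disk 2: place 329 GB, 64 GB left
disk 3: place 374 GB, 126 GB left
disk 3: place 102 GB, 24 GB left
disk 1: place 41 GB, 40 GB left
disk 4: place 348 GB, 152 GB left
disk 5: place 251 GB, 249 GB left
disk 6: place 286 GB, 214 GB left
disk 2: place 64 GB, 0 GB left
disk 7: place 308 GB, 192 GB left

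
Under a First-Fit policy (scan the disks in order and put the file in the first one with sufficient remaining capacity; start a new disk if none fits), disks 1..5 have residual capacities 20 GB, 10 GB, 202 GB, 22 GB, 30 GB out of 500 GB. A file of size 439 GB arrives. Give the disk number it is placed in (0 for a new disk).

0

No disk has ≥ 439 GB free, so a new disk is opened.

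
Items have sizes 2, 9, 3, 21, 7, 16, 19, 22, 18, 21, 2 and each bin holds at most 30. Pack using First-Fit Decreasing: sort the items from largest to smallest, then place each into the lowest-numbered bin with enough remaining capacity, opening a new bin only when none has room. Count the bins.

Sorted descending: 22, 21, 21, 19, 18, 16, 9, 7, 3, 2, 2.
22 → bin 1 (remaining 8)
21 → bin 2 (remaining 9)
21 → bin 3 (remaining 9)
19 → bin 4 (remaining 11)
18 → bin 5 (remaining 12)
16 → bin 6 (remaining 14)
9 → bin 2 (remaining 0)
7 → bin 1 (remaining 1)
3 → bin 3 (remaining 6)
2 → bin 3 (remaining 4)
2 → bin 3 (remaining 2)
Final bins: [22,7] [21,9] [21,3,2,2] [19] [18] [16].

6 bins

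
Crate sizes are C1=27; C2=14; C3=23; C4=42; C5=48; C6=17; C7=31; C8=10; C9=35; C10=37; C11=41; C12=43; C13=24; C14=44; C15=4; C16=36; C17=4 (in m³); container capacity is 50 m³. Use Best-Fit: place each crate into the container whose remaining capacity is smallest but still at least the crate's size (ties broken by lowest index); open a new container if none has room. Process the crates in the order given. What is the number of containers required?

12

container 1: place C1 (27 m³), 23 m³ left
container 1: place C2 (14 m³), 9 m³ left
container 2: place C3 (23 m³), 27 m³ left
container 3: place C4 (42 m³), 8 m³ left
container 4: place C5 (48 m³), 2 m³ left
container 2: place C6 (17 m³), 10 m³ left
container 5: place C7 (31 m³), 19 m³ left
container 2: place C8 (10 m³), 0 m³ left
container 6: place C9 (35 m³), 15 m³ left
container 7: place C10 (37 m³), 13 m³ left
container 8: place C11 (41 m³), 9 m³ left
container 9: place C12 (43 m³), 7 m³ left
container 10: place C13 (24 m³), 26 m³ left
container 11: place C14 (44 m³), 6 m³ left
container 11: place C15 (4 m³), 2 m³ left
container 12: place C16 (36 m³), 14 m³ left
container 9: place C17 (4 m³), 3 m³ left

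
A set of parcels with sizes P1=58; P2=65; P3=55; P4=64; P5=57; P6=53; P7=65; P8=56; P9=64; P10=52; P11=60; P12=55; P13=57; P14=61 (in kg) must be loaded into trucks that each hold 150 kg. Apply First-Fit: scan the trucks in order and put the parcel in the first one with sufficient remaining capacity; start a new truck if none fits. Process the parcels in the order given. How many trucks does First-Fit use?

7

truck 1: place P1 (58 kg), 92 kg left
truck 1: place P2 (65 kg), 27 kg left
truck 2: place P3 (55 kg), 95 kg left
truck 2: place P4 (64 kg), 31 kg left
truck 3: place P5 (57 kg), 93 kg left
truck 3: place P6 (53 kg), 40 kg left
truck 4: place P7 (65 kg), 85 kg left
truck 4: place P8 (56 kg), 29 kg left
truck 5: place P9 (64 kg), 86 kg left
truck 5: place P10 (52 kg), 34 kg left
truck 6: place P11 (60 kg), 90 kg left
truck 6: place P12 (55 kg), 35 kg left
truck 7: place P13 (57 kg), 93 kg left
truck 7: place P14 (61 kg), 32 kg left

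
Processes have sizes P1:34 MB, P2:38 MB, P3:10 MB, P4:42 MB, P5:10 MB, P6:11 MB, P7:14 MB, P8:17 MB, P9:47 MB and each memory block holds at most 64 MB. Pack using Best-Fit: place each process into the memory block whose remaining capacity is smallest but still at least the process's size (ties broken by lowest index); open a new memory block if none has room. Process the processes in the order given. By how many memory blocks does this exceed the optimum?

Best-Fit: [34,14] [38,10,10] [42,11] [17,47] → 4 memory blocks.
Total size 223 MB; any packing needs at least ⌈223/64⌉ = 4 memory blocks.
So 4 is already optimal.

0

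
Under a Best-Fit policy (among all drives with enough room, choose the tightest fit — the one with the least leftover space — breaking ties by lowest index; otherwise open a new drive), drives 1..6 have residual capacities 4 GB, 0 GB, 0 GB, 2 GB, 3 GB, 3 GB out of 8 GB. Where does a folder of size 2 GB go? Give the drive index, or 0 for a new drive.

Drives with room: drive 1 (4 GB), drive 4 (2 GB), drive 5 (3 GB), drive 6 (3 GB).
Tightest fit is drive 4 with 2 GB free.

4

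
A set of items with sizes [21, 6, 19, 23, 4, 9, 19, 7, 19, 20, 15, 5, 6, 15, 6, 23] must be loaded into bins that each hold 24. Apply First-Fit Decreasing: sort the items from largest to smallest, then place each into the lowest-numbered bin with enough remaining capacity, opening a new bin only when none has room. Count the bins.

10

Sorted descending: 23, 23, 21, 20, 19, 19, 19, 15, 15, 9, 7, 6, 6, 6, 5, 4.
23 → bin 1 (remaining 1)
23 → bin 2 (remaining 1)
21 → bin 3 (remaining 3)
20 → bin 4 (remaining 4)
19 → bin 5 (remaining 5)
19 → bin 6 (remaining 5)
19 → bin 7 (remaining 5)
15 → bin 8 (remaining 9)
15 → bin 9 (remaining 9)
9 → bin 8 (remaining 0)
7 → bin 9 (remaining 2)
6 → bin 10 (remaining 18)
6 → bin 10 (remaining 12)
6 → bin 10 (remaining 6)
5 → bin 5 (remaining 0)
4 → bin 4 (remaining 0)
Final bins: [23] [23] [21] [20,4] [19,5] [19] [19] [15,9] [15,7] [6,6,6].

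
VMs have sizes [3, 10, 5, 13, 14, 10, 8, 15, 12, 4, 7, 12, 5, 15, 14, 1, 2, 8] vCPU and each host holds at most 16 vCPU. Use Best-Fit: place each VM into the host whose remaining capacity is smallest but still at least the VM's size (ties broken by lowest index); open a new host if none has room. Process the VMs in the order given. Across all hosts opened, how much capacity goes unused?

18

host 1: place 3 vCPU, 13 vCPU left
host 1: place 10 vCPU, 3 vCPU left
host 2: place 5 vCPU, 11 vCPU left
host 3: place 13 vCPU, 3 vCPU left
host 4: place 14 vCPU, 2 vCPU left
host 2: place 10 vCPU, 1 vCPU left
host 5: place 8 vCPU, 8 vCPU left
host 6: place 15 vCPU, 1 vCPU left
host 7: place 12 vCPU, 4 vCPU left
host 7: place 4 vCPU, 0 vCPU left
host 5: place 7 vCPU, 1 vCPU left
host 8: place 12 vCPU, 4 vCPU left
host 9: place 5 vCPU, 11 vCPU left
host 10: place 15 vCPU, 1 vCPU left
host 11: place 14 vCPU, 2 vCPU left
host 2: place 1 vCPU, 0 vCPU left
host 4: place 2 vCPU, 0 vCPU left
host 9: place 8 vCPU, 3 vCPU left
11 hosts × 16 vCPU = 176 vCPU; used 158 vCPU; unused 18 vCPU.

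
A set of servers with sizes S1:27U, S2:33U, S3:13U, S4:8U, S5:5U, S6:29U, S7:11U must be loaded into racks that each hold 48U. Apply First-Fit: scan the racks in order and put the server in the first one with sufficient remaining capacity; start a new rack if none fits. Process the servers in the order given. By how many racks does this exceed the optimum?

0

First-Fit: [27,13,8] [33,5] [29,11] → 3 racks.
Total size 126U; any packing needs at least ⌈126/48⌉ = 3 racks.
So 3 is already optimal.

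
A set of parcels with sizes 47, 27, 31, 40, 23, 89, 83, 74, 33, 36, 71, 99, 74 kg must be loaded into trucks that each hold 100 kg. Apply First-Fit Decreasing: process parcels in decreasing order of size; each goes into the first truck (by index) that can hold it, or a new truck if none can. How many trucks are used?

8

Sorted descending: 99, 89, 83, 74, 74, 71, 47, 40, 36, 33, 31, 27, 23.
truck 1: place 99 kg, 1 kg left
truck 2: place 89 kg, 11 kg left
truck 3: place 83 kg, 17 kg left
truck 4: place 74 kg, 26 kg left
truck 5: place 74 kg, 26 kg left
truck 6: place 71 kg, 29 kg left
truck 7: place 47 kg, 53 kg left
truck 7: place 40 kg, 13 kg left
truck 8: place 36 kg, 64 kg left
truck 8: place 33 kg, 31 kg left
truck 8: place 31 kg, 0 kg left
truck 6: place 27 kg, 2 kg left
truck 4: place 23 kg, 3 kg left
Final trucks: [99] [89] [83] [74,23] [74] [71,27] [47,40] [36,33,31].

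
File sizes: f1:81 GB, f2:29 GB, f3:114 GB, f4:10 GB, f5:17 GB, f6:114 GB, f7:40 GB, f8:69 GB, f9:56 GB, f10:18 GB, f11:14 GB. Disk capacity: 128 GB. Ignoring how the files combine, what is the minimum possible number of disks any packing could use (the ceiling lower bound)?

Total size = 81 + 29 + 114 + 10 + 17 + 114 + 40 + 69 + 56 + 18 + 14 = 562 GB.
⌈562 / 128⌉ = 5.

5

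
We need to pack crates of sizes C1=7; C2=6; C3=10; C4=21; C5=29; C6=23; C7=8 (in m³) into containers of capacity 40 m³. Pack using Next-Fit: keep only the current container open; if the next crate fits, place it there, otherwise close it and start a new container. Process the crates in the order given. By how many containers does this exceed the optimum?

1

Next-Fit: [7,6,10] [21] [29] [23,8] → 4 containers.
Total size 104 m³; any packing needs at least ⌈104/40⌉ = 3 containers.
An optimal packing achieves that bound: [29,10] [23,8,7] [21,6] → 3 containers.
Excess: 4 − 3 = 1.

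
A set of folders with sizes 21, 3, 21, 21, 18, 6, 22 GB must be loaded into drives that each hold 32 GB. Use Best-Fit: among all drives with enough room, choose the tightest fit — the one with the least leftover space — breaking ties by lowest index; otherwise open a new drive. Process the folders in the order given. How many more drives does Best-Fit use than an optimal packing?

Best-Fit: [21,3,6] [21] [21] [18] [22] → 5 drives.
5 folders exceed 16 GB (half the capacity), and no two of those can share a drive, so at least 5 drives are needed.
So 5 is already optimal.

0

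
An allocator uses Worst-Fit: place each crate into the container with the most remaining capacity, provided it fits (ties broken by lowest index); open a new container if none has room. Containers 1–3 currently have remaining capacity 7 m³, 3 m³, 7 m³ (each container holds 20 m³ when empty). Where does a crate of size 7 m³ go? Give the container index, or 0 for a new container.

1

Containers with room: container 1 (7 m³), container 3 (7 m³).
Most room is container 1 with 7 m³ free.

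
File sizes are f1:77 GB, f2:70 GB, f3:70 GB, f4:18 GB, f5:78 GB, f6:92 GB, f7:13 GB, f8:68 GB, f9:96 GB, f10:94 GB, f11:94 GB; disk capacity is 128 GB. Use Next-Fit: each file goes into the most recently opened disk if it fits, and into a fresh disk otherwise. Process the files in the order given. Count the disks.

f1 (77 GB) → disk 1 (remaining 51 GB)
f2 (70 GB) → disk 2 (remaining 58 GB)
f3 (70 GB) → disk 3 (remaining 58 GB)
f4 (18 GB) → disk 3 (remaining 40 GB)
f5 (78 GB) → disk 4 (remaining 50 GB)
f6 (92 GB) → disk 5 (remaining 36 GB)
f7 (13 GB) → disk 5 (remaining 23 GB)
f8 (68 GB) → disk 6 (remaining 60 GB)
f9 (96 GB) → disk 7 (remaining 32 GB)
f10 (94 GB) → disk 8 (remaining 34 GB)
f11 (94 GB) → disk 9 (remaining 34 GB)
Final disks: [77] [70] [70,18] [78] [92,13] [68] [96] [94] [94].

9 disks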